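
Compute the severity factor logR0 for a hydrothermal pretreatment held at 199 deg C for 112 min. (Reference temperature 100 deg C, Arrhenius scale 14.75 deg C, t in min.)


logR0 = log10(t * exp((T - 100) / 14.75))
= log10(112 * exp((199 - 100) / 14.75))
= 4.9641

4.9641


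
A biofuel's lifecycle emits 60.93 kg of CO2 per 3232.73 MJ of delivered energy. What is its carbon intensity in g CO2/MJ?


CI = CO2 * 1000 / E
= 60.93 * 1000 / 3232.73
= 18.8478 g CO2/MJ

18.8478 g CO2/MJ


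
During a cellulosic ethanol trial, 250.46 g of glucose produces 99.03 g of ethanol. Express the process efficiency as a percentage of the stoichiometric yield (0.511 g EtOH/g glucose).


Fermentation efficiency = (actual / (0.511 * glucose)) * 100
= (99.03 / (0.511 * 250.46)) * 100
= 77.3762%

77.3762%


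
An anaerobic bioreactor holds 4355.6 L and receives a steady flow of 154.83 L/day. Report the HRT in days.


HRT = V / Q
= 4355.6 / 154.83
= 28.1315 days

28.1315 days


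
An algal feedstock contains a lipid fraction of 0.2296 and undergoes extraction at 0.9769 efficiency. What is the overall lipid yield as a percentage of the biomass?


Y = lipid_content * extraction_eff * 100
= 0.2296 * 0.9769 * 100
= 22.4296%

22.4296%


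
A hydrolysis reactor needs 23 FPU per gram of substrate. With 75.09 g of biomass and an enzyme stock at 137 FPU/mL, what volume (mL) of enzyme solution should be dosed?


V = dosage * m_sub / activity
V = 23 * 75.09 / 137
V = 12.6064 mL

12.6064 mL


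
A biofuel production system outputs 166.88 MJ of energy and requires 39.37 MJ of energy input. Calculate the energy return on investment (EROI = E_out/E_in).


EROI = E_out / E_in
= 166.88 / 39.37
= 4.2388

4.2388


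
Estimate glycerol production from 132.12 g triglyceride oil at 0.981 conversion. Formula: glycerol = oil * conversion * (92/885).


glycerol = oil * conv * (92/885)
= 132.12 * 0.981 * 92 / 885
= 13.4736 g

13.4736 g


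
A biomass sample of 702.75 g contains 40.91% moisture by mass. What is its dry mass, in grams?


Wd = Ww * (1 - MC/100)
= 702.75 * (1 - 40.91/100)
= 415.2550 g

415.2550 g


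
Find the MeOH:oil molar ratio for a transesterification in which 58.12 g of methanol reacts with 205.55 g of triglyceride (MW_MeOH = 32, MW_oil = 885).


Molar ratio = n_MeOH / n_oil = (MeOH/32) / (oil/885) = (MeOH * 885) / (32 * oil)
= (58.12 * 885) / (32 * 205.55)
= 7.8199

7.8199


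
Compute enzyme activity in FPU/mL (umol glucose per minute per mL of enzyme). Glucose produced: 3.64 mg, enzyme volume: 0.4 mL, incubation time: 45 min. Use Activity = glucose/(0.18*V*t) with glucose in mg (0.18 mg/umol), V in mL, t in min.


Activity = glucose_mg / (0.18 mg/umol * V_mL * t_min)
= 3.64 / (0.18 * 0.4 * 45)
= 1.1235 FPU/mL

1.1235 FPU/mL


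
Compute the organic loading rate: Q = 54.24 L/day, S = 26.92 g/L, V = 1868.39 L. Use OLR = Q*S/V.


OLR = Q * S / V
= 54.24 * 26.92 / 1868.39
= 0.7815 g/L/day

0.7815 g/L/day


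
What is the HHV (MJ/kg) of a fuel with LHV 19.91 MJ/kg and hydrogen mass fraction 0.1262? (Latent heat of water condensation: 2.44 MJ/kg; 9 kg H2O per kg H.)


HHV = LHV + H_frac * 9 * 2.44
= 19.91 + 0.1262 * 9 * 2.44
= 22.6814 MJ/kg

22.6814 MJ/kg


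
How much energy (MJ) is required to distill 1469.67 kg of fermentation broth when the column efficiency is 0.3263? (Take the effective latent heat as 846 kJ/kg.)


E = m * 846 / (eta * 1000)
= 1469.67 * 846 / (0.3263 * 1000)
= 3810.4224 MJ

3810.4224 MJ


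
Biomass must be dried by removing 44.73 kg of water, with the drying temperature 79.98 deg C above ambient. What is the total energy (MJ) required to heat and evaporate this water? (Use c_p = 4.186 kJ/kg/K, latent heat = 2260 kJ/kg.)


E = m_water * (4.186 * dT + 2260) / 1000
= 44.73 * (4.186 * 79.98 + 2260) / 1000
= 116.0652 MJ

116.0652 MJ


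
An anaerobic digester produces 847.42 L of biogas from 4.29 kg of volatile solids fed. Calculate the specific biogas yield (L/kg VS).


Y = V / VS
= 847.42 / 4.29
= 197.5338 L/kg VS

197.5338 L/kg VS


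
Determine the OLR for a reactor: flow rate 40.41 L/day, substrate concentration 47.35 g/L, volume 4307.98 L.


OLR = Q * S / V
= 40.41 * 47.35 / 4307.98
= 0.4442 g/L/day

0.4442 g/L/day


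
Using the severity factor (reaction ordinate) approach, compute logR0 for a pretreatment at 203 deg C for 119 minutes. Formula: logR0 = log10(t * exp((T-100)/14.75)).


logR0 = log10(t * exp((T - 100) / 14.75))
= log10(119 * exp((203 - 100) / 14.75))
= 5.1082

5.1082


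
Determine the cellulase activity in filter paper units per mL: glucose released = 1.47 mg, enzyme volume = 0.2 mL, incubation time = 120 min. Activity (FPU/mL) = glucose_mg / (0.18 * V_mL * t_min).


Activity = glucose_mg / (0.18 mg/umol * V_mL * t_min)
= 1.47 / (0.18 * 0.2 * 120)
= 0.3403 FPU/mL

0.3403 FPU/mL


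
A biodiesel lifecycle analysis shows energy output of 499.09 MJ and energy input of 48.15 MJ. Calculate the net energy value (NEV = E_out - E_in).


NEV = E_out - E_in
= 499.09 - 48.15
= 450.9400 MJ

450.9400 MJ


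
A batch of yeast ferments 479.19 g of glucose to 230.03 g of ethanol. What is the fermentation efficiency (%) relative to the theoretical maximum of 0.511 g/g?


Fermentation efficiency = (actual / (0.511 * glucose)) * 100
= (230.03 / (0.511 * 479.19)) * 100
= 93.9411%

93.9411%


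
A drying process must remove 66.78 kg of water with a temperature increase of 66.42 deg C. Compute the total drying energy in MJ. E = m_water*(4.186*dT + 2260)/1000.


E = m_water * (4.186 * dT + 2260) / 1000
= 66.78 * (4.186 * 66.42 + 2260) / 1000
= 169.4899 MJ

169.4899 MJ


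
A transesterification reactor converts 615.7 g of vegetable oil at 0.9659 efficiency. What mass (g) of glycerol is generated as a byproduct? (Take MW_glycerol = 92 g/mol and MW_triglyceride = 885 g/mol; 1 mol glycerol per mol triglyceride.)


glycerol = oil * conv * (92/885)
= 615.7 * 0.9659 * 92 / 885
= 61.8224 g

61.8224 g


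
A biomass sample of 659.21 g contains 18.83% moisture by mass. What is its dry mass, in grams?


Wd = Ww * (1 - MC/100)
= 659.21 * (1 - 18.83/100)
= 535.0808 g

535.0808 g


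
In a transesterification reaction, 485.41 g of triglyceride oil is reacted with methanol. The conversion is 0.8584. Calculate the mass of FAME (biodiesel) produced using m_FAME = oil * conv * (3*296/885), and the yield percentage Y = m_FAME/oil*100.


m_FAME = oil * conv * (3 * 296 / 885) = oil * conv * (888/885)
= 485.41 * 0.8584 * 888 / 885
= 418.0884 g
Y = m_FAME / oil * 100 = conv * (888/885) * 100
= 0.8584 * 888 / 885 * 100
= 86.13%

418.0884 g FAME; Y = 86.13%


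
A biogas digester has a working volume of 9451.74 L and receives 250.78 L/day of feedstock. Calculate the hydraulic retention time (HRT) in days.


HRT = V / Q
= 9451.74 / 250.78
= 37.6894 days

37.6894 days


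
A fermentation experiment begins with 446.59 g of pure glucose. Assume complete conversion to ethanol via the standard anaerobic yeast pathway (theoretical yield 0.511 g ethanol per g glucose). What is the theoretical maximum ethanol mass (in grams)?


Theoretical ethanol yield: m_EtOH = 0.511 * m_glucose
m_EtOH = 0.511 * 446.59 = 228.2075 g

228.2075 g


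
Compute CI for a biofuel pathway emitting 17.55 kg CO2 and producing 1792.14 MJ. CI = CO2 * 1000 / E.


CI = CO2 * 1000 / E
= 17.55 * 1000 / 1792.14
= 9.7928 g CO2/MJ

9.7928 g CO2/MJ


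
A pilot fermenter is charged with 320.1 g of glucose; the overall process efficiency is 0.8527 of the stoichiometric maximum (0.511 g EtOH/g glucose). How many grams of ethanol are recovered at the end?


Actual ethanol: m = 0.511 * 320.1 * 0.8527
m = 139.4771 g

139.4771 g


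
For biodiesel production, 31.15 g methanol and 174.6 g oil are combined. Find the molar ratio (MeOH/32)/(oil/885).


Molar ratio = n_MeOH / n_oil = (MeOH/32) / (oil/885) = (MeOH * 885) / (32 * oil)
= (31.15 * 885) / (32 * 174.6)
= 4.9341

4.9341


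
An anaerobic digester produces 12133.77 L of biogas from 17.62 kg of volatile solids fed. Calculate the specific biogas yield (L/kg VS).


Y = V / VS
= 12133.77 / 17.62
= 688.6362 L/kg VS

688.6362 L/kg VS


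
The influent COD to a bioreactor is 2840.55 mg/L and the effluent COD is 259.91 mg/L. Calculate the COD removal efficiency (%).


eta = (COD_in - COD_out) / COD_in * 100
= (2840.55 - 259.91) / 2840.55 * 100
= 90.8500%

90.8500%


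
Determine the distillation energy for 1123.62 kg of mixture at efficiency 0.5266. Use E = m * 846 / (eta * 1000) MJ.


E = m * 846 / (eta * 1000)
= 1123.62 * 846 / (0.5266 * 1000)
= 1805.1320 MJ

1805.1320 MJ


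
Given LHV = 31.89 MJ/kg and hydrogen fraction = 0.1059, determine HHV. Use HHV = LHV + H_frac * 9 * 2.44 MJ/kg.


HHV = LHV + H_frac * 9 * 2.44
= 31.89 + 0.1059 * 9 * 2.44
= 34.2156 MJ/kg

34.2156 MJ/kg


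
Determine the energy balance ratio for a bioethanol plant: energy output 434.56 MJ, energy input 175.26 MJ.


EROI = E_out / E_in
= 434.56 / 175.26
= 2.4795

2.4795


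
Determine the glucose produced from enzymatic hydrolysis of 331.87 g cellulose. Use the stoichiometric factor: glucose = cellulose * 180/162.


glucose = cellulose * 180/162
= 331.87 * 180/162
= 368.7444 g

368.7444 g


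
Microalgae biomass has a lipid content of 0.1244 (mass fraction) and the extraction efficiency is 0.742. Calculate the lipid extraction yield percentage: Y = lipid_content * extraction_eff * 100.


Y = lipid_content * extraction_eff * 100
= 0.1244 * 0.742 * 100
= 9.2305%

9.2305%


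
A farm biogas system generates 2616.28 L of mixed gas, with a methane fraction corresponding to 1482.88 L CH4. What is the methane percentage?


CH4% = V_CH4 / V_total * 100
= 1482.88 / 2616.28 * 100
= 56.6789%

56.6789%


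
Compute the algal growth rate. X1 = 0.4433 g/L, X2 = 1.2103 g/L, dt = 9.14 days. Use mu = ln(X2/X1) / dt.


mu = ln(X2/X1) / dt
= ln(1.2103/0.4433) / 9.14
= 0.1099 per day

0.1099 per day


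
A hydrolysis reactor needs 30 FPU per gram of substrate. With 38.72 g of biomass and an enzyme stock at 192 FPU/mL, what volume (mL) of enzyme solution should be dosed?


V = dosage * m_sub / activity
V = 30 * 38.72 / 192
V = 6.0500 mL

6.0500 mL


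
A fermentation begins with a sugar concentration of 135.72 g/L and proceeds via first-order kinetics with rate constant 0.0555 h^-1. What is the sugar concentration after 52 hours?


S = S0 * exp(-k * t)
S = 135.72 * exp(-0.0555 * 52)
S = 7.5730 g/L

7.5730 g/L


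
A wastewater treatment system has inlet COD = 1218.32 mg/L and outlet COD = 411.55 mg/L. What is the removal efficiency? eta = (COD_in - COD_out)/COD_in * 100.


eta = (COD_in - COD_out) / COD_in * 100
= (1218.32 - 411.55) / 1218.32 * 100
= 66.2199%

66.2199%


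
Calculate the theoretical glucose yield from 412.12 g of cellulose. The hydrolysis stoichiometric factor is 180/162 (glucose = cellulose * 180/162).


glucose = cellulose * 180/162
= 412.12 * 180/162
= 457.9111 g

457.9111 g


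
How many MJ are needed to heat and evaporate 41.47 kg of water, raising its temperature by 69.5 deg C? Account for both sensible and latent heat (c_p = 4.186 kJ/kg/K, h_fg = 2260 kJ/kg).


E = m_water * (4.186 * dT + 2260) / 1000
= 41.47 * (4.186 * 69.5 + 2260) / 1000
= 105.7869 MJ

105.7869 MJ


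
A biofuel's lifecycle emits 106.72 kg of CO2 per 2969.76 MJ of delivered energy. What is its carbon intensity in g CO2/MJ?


CI = CO2 * 1000 / E
= 106.72 * 1000 / 2969.76
= 35.9356 g CO2/MJ

35.9356 g CO2/MJ


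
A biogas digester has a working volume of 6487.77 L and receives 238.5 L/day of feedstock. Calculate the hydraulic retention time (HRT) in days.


HRT = V / Q
= 6487.77 / 238.5
= 27.2024 days

27.2024 days


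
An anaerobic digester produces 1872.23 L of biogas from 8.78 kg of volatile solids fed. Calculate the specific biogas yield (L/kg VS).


Y = V / VS
= 1872.23 / 8.78
= 213.2380 L/kg VS

213.2380 L/kg VS


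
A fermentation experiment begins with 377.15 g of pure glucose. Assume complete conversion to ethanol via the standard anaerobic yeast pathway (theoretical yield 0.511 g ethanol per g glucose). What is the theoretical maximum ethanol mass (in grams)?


Theoretical ethanol yield: m_EtOH = 0.511 * m_glucose
m_EtOH = 0.511 * 377.15 = 192.7236 g

192.7236 g


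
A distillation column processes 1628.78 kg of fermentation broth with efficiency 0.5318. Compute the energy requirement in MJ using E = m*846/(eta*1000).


E = m * 846 / (eta * 1000)
= 1628.78 * 846 / (0.5318 * 1000)
= 2591.1017 MJ

2591.1017 MJ


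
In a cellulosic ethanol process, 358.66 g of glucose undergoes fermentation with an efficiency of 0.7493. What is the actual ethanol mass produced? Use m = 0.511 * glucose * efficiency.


Actual ethanol: m = 0.511 * 358.66 * 0.7493
m = 137.3282 g

137.3282 g


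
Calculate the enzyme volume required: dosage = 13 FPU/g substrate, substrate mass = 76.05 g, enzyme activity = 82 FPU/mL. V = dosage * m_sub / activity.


V = dosage * m_sub / activity
V = 13 * 76.05 / 82
V = 12.0567 mL

12.0567 mL


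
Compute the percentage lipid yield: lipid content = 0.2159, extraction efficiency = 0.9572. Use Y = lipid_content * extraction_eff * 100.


Y = lipid_content * extraction_eff * 100
= 0.2159 * 0.9572 * 100
= 20.6659%

20.6659%


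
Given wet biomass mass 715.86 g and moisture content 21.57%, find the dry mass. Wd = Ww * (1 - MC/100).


Wd = Ww * (1 - MC/100)
= 715.86 * (1 - 21.57/100)
= 561.4490 g

561.4490 g


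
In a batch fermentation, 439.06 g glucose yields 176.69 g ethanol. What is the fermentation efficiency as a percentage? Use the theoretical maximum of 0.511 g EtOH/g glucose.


Fermentation efficiency = (actual / (0.511 * glucose)) * 100
= (176.69 / (0.511 * 439.06)) * 100
= 78.7530%

78.7530%


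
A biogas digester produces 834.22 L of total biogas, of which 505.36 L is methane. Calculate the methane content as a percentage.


CH4% = V_CH4 / V_total * 100
= 505.36 / 834.22 * 100
= 60.5787%

60.5787%


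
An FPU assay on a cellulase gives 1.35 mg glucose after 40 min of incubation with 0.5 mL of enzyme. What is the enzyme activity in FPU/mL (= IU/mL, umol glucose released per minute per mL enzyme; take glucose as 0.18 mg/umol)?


Activity = glucose_mg / (0.18 mg/umol * V_mL * t_min)
= 1.35 / (0.18 * 0.5 * 40)
= 0.3750 FPU/mL

0.3750 FPU/mL


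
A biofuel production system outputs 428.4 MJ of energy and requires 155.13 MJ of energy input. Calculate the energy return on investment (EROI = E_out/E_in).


EROI = E_out / E_in
= 428.4 / 155.13
= 2.7616

2.7616


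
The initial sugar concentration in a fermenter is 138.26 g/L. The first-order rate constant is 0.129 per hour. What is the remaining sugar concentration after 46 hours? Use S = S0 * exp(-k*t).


S = S0 * exp(-k * t)
S = 138.26 * exp(-0.129 * 46)
S = 0.3661 g/L

0.3661 g/L


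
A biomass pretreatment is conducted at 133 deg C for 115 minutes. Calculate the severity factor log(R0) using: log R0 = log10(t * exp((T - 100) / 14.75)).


logR0 = log10(t * exp((T - 100) / 14.75))
= log10(115 * exp((133 - 100) / 14.75))
= 3.0323

3.0323


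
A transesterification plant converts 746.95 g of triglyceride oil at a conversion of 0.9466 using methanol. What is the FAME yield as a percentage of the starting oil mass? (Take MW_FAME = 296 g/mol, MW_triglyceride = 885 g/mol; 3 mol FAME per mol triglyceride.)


m_FAME = oil * conv * (3 * 296 / 885) = oil * conv * (888/885)
= 746.95 * 0.9466 * 888 / 885
= 709.4597 g
Y = m_FAME / oil * 100 = conv * (888/885) * 100
= 0.9466 * 888 / 885 * 100
= 94.98%

94.98%


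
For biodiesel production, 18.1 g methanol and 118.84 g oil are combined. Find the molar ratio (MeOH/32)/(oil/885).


Molar ratio = n_MeOH / n_oil = (MeOH/32) / (oil/885) = (MeOH * 885) / (32 * oil)
= (18.1 * 885) / (32 * 118.84)
= 4.2122

4.2122


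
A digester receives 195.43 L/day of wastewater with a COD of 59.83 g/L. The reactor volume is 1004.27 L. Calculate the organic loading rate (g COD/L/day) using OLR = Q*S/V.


OLR = Q * S / V
= 195.43 * 59.83 / 1004.27
= 11.6429 g/L/day

11.6429 g/L/day


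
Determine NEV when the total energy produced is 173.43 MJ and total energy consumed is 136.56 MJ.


NEV = E_out - E_in
= 173.43 - 136.56
= 36.8700 MJ

36.8700 MJ


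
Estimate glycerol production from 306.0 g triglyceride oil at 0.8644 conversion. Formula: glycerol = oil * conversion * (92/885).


glycerol = oil * conv * (92/885)
= 306.0 * 0.8644 * 92 / 885
= 27.4967 g

27.4967 g


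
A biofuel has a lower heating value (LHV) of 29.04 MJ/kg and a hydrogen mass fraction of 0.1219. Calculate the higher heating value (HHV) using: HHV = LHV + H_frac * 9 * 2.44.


HHV = LHV + H_frac * 9 * 2.44
= 29.04 + 0.1219 * 9 * 2.44
= 31.7169 MJ/kg

31.7169 MJ/kg


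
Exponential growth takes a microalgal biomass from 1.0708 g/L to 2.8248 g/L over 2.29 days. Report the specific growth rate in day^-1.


mu = ln(X2/X1) / dt
= ln(2.8248/1.0708) / 2.29
= 0.4236 per day

0.4236 per day


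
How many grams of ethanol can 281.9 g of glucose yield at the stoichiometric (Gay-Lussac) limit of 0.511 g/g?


Theoretical ethanol yield: m_EtOH = 0.511 * m_glucose
m_EtOH = 0.511 * 281.9 = 144.0509 g

144.0509 g


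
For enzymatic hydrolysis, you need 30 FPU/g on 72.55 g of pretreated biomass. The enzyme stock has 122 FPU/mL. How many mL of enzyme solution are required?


V = dosage * m_sub / activity
V = 30 * 72.55 / 122
V = 17.8402 mL

17.8402 mL


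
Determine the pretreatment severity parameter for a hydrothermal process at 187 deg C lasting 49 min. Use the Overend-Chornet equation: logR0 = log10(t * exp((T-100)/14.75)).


logR0 = log10(t * exp((T - 100) / 14.75))
= log10(49 * exp((187 - 100) / 14.75))
= 4.2518

4.2518


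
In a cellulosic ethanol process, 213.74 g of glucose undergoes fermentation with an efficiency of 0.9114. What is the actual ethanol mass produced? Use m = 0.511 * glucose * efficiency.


Actual ethanol: m = 0.511 * 213.74 * 0.9114
m = 99.5441 g

99.5441 g


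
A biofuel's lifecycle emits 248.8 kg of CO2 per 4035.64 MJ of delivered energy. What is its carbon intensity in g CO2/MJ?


CI = CO2 * 1000 / E
= 248.8 * 1000 / 4035.64
= 61.6507 g CO2/MJ

61.6507 g CO2/MJ


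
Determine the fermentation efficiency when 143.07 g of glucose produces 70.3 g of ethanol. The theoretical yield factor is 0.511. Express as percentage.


Fermentation efficiency = (actual / (0.511 * glucose)) * 100
= (70.3 / (0.511 * 143.07)) * 100
= 96.1581%

96.1581%


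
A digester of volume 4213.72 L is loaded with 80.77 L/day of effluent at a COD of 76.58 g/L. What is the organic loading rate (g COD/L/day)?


OLR = Q * S / V
= 80.77 * 76.58 / 4213.72
= 1.4679 g/L/day

1.4679 g/L/day


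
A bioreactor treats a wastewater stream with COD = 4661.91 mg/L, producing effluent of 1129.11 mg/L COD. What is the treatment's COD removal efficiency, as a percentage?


eta = (COD_in - COD_out) / COD_in * 100
= (4661.91 - 1129.11) / 4661.91 * 100
= 75.7801%

75.7801%


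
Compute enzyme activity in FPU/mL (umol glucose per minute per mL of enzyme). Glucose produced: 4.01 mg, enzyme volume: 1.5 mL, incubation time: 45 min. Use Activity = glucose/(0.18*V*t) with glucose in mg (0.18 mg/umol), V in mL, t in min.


Activity = glucose_mg / (0.18 mg/umol * V_mL * t_min)
= 4.01 / (0.18 * 1.5 * 45)
= 0.3300 FPU/mL

0.3300 FPU/mL


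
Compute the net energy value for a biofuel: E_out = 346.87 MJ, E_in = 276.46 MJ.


NEV = E_out - E_in
= 346.87 - 276.46
= 70.4100 MJ

70.4100 MJ


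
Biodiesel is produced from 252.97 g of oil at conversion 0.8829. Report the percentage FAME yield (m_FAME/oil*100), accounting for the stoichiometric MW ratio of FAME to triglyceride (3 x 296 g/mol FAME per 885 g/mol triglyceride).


m_FAME = oil * conv * (3 * 296 / 885) = oil * conv * (888/885)
= 252.97 * 0.8829 * 888 / 885
= 224.1043 g
Y = m_FAME / oil * 100 = conv * (888/885) * 100
= 0.8829 * 888 / 885 * 100
= 88.59%

88.59%


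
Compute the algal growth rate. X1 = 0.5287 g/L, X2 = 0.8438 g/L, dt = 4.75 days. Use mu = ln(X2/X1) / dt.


mu = ln(X2/X1) / dt
= ln(0.8438/0.5287) / 4.75
= 0.0984 per day

0.0984 per day


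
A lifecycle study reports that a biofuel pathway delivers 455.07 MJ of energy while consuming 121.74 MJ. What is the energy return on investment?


EROI = E_out / E_in
= 455.07 / 121.74
= 3.7380

3.7380


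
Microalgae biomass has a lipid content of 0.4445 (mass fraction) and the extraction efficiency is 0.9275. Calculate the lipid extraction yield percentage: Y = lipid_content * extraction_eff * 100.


Y = lipid_content * extraction_eff * 100
= 0.4445 * 0.9275 * 100
= 41.2274%

41.2274%


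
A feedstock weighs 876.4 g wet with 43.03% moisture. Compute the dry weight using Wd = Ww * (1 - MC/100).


Wd = Ww * (1 - MC/100)
= 876.4 * (1 - 43.03/100)
= 499.2851 g

499.2851 g


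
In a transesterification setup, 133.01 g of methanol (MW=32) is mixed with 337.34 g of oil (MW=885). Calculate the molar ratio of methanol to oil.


Molar ratio = n_MeOH / n_oil = (MeOH/32) / (oil/885) = (MeOH * 885) / (32 * oil)
= (133.01 * 885) / (32 * 337.34)
= 10.9046

10.9046


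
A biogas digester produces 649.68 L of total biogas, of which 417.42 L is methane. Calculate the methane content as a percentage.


CH4% = V_CH4 / V_total * 100
= 417.42 / 649.68 * 100
= 64.2501%

64.2501%


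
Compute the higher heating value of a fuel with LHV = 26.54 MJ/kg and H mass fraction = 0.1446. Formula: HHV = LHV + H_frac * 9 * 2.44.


HHV = LHV + H_frac * 9 * 2.44
= 26.54 + 0.1446 * 9 * 2.44
= 29.7154 MJ/kg

29.7154 MJ/kg


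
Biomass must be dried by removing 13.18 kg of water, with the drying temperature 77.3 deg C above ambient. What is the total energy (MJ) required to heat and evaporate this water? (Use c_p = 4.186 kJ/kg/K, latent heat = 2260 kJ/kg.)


E = m_water * (4.186 * dT + 2260) / 1000
= 13.18 * (4.186 * 77.3 + 2260) / 1000
= 34.0516 MJ

34.0516 MJ


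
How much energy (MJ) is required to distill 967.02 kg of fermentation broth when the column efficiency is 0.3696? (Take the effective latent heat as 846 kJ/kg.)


E = m * 846 / (eta * 1000)
= 967.02 * 846 / (0.3696 * 1000)
= 2213.4711 MJ

2213.4711 MJ


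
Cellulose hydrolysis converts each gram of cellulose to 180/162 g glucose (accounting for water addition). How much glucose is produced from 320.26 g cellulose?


glucose = cellulose * 180/162
= 320.26 * 180/162
= 355.8444 g

355.8444 g


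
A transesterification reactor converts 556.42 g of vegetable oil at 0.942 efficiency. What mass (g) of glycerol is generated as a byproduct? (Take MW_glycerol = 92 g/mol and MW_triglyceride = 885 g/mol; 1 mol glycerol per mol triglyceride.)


glycerol = oil * conv * (92/885)
= 556.42 * 0.942 * 92 / 885
= 54.4877 g

54.4877 g


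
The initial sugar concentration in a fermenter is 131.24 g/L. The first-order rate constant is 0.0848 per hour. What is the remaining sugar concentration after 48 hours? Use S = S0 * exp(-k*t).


S = S0 * exp(-k * t)
S = 131.24 * exp(-0.0848 * 48)
S = 2.2403 g/L

2.2403 g/L


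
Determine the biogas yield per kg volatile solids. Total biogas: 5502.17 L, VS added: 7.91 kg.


Y = V / VS
= 5502.17 / 7.91
= 695.5967 L/kg VS

695.5967 L/kg VS


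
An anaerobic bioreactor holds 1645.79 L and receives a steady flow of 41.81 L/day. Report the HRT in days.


HRT = V / Q
= 1645.79 / 41.81
= 39.3635 days

39.3635 days


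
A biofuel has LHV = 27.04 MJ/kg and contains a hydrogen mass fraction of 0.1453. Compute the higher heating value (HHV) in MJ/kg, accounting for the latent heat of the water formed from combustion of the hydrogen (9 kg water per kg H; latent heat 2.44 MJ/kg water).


HHV = LHV + H_frac * 9 * 2.44
= 27.04 + 0.1453 * 9 * 2.44
= 30.2308 MJ/kg

30.2308 MJ/kg


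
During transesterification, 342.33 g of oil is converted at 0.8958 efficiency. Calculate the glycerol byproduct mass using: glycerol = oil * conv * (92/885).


glycerol = oil * conv * (92/885)
= 342.33 * 0.8958 * 92 / 885
= 31.8787 g

31.8787 g


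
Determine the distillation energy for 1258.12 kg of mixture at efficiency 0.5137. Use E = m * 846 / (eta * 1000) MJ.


E = m * 846 / (eta * 1000)
= 1258.12 * 846 / (0.5137 * 1000)
= 2071.9671 MJ

2071.9671 MJ


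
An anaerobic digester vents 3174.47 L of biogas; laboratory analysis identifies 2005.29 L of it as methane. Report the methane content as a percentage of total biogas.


CH4% = V_CH4 / V_total * 100
= 2005.29 / 3174.47 * 100
= 63.1693%

63.1693%


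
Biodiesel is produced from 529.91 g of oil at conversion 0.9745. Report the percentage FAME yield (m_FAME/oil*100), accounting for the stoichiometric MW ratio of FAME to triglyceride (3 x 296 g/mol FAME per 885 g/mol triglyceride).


m_FAME = oil * conv * (3 * 296 / 885) = oil * conv * (888/885)
= 529.91 * 0.9745 * 888 / 885
= 518.1478 g
Y = m_FAME / oil * 100 = conv * (888/885) * 100
= 0.9745 * 888 / 885 * 100
= 97.78%

97.78%


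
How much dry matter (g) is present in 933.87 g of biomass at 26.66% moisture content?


Wd = Ww * (1 - MC/100)
= 933.87 * (1 - 26.66/100)
= 684.9003 g

684.9003 g


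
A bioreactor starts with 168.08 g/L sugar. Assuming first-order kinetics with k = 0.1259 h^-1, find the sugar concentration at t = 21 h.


S = S0 * exp(-k * t)
S = 168.08 * exp(-0.1259 * 21)
S = 11.9477 g/L

11.9477 g/L


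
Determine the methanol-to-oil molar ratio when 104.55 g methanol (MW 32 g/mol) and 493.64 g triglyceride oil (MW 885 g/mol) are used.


Molar ratio = n_MeOH / n_oil = (MeOH/32) / (oil/885) = (MeOH * 885) / (32 * oil)
= (104.55 * 885) / (32 * 493.64)
= 5.8574

5.8574


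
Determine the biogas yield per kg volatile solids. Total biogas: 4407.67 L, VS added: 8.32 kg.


Y = V / VS
= 4407.67 / 8.32
= 529.7680 L/kg VS

529.7680 L/kg VS


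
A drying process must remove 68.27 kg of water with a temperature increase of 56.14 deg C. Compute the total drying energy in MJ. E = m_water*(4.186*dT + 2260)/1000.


E = m_water * (4.186 * dT + 2260) / 1000
= 68.27 * (4.186 * 56.14 + 2260) / 1000
= 170.3338 MJ

170.3338 MJ


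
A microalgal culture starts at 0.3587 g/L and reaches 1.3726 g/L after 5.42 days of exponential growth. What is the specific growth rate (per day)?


mu = ln(X2/X1) / dt
= ln(1.3726/0.3587) / 5.42
= 0.2476 per day

0.2476 per day


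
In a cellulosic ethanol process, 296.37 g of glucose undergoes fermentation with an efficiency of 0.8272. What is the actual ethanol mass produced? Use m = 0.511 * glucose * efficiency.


Actual ethanol: m = 0.511 * 296.37 * 0.8272
m = 125.2754 g

125.2754 g


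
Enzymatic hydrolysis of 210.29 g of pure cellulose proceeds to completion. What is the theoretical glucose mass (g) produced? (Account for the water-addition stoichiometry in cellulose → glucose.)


glucose = cellulose * 180/162
= 210.29 * 180/162
= 233.6556 g

233.6556 g


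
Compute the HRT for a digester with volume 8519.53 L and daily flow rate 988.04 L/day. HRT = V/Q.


HRT = V / Q
= 8519.53 / 988.04
= 8.6227 days

8.6227 days


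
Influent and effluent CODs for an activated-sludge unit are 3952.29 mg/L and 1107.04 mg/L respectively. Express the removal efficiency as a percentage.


eta = (COD_in - COD_out) / COD_in * 100
= (3952.29 - 1107.04) / 3952.29 * 100
= 71.9899%

71.9899%


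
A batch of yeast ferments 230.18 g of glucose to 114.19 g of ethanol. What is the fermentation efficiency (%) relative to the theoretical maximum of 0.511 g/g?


Fermentation efficiency = (actual / (0.511 * glucose)) * 100
= (114.19 / (0.511 * 230.18)) * 100
= 97.0822%

97.0822%


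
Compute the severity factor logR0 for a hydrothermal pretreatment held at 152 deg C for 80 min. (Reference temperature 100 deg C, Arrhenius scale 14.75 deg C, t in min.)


logR0 = log10(t * exp((T - 100) / 14.75))
= log10(80 * exp((152 - 100) / 14.75))
= 3.4342

3.4342


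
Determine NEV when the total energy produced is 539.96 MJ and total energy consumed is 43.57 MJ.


NEV = E_out - E_in
= 539.96 - 43.57
= 496.3900 MJ

496.3900 MJ


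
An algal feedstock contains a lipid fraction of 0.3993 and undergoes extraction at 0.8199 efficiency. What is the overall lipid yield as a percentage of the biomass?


Y = lipid_content * extraction_eff * 100
= 0.3993 * 0.8199 * 100
= 32.7386%

32.7386%


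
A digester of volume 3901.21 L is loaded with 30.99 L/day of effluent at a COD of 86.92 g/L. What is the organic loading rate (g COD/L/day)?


OLR = Q * S / V
= 30.99 * 86.92 / 3901.21
= 0.6905 g/L/day

0.6905 g/L/day


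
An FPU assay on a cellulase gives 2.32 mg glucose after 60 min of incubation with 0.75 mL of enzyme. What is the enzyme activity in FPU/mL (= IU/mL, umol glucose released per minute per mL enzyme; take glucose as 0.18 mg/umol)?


Activity = glucose_mg / (0.18 mg/umol * V_mL * t_min)
= 2.32 / (0.18 * 0.75 * 60)
= 0.2864 FPU/mL

0.2864 FPU/mL


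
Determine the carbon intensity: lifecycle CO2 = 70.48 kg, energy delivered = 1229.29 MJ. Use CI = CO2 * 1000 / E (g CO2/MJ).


CI = CO2 * 1000 / E
= 70.48 * 1000 / 1229.29
= 57.3339 g CO2/MJ

57.3339 g CO2/MJ


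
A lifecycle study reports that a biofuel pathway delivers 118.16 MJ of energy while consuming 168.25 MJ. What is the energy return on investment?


EROI = E_out / E_in
= 118.16 / 168.25
= 0.7023

0.7023


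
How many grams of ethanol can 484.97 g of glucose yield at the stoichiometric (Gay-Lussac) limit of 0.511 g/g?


Theoretical ethanol yield: m_EtOH = 0.511 * m_glucose
m_EtOH = 0.511 * 484.97 = 247.8197 g

247.8197 g


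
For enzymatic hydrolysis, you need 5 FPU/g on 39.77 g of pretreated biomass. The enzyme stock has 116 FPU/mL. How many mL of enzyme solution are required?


V = dosage * m_sub / activity
V = 5 * 39.77 / 116
V = 1.7142 mL

1.7142 mL


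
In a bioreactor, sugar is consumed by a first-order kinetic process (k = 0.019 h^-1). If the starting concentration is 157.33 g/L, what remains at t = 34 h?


S = S0 * exp(-k * t)
S = 157.33 * exp(-0.019 * 34)
S = 82.4627 g/L

82.4627 g/L


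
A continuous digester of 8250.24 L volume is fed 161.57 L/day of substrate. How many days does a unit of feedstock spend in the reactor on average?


HRT = V / Q
= 8250.24 / 161.57
= 51.0629 days

51.0629 days


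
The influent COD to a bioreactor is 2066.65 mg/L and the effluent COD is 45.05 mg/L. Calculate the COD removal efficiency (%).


eta = (COD_in - COD_out) / COD_in * 100
= (2066.65 - 45.05) / 2066.65 * 100
= 97.8201%

97.8201%


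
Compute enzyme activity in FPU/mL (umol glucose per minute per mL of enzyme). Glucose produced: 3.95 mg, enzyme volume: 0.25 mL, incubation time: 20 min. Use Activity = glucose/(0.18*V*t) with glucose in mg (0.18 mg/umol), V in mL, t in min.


Activity = glucose_mg / (0.18 mg/umol * V_mL * t_min)
= 3.95 / (0.18 * 0.25 * 20)
= 4.3889 FPU/mL

4.3889 FPU/mL


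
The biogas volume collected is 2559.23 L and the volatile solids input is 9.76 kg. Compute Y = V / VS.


Y = V / VS
= 2559.23 / 9.76
= 262.2162 L/kg VS

262.2162 L/kg VS


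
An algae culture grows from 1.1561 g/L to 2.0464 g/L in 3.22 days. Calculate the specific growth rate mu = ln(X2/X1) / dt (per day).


mu = ln(X2/X1) / dt
= ln(2.0464/1.1561) / 3.22
= 0.1773 per day

0.1773 per day


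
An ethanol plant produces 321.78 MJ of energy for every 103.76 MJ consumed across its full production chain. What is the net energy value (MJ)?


NEV = E_out - E_in
= 321.78 - 103.76
= 218.0200 MJ

218.0200 MJ


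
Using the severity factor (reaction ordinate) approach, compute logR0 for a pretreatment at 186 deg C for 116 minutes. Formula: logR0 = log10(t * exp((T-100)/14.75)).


logR0 = log10(t * exp((T - 100) / 14.75))
= log10(116 * exp((186 - 100) / 14.75))
= 4.5966

4.5966


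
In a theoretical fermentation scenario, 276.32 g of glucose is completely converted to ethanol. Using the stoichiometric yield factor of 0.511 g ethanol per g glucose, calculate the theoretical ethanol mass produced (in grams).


Theoretical ethanol yield: m_EtOH = 0.511 * m_glucose
m_EtOH = 0.511 * 276.32 = 141.1995 g

141.1995 g


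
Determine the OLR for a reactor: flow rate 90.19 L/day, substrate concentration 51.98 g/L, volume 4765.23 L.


OLR = Q * S / V
= 90.19 * 51.98 / 4765.23
= 0.9838 g/L/day

0.9838 g/L/day


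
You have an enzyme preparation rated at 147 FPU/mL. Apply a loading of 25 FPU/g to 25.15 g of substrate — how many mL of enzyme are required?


V = dosage * m_sub / activity
V = 25 * 25.15 / 147
V = 4.2772 mL

4.2772 mL


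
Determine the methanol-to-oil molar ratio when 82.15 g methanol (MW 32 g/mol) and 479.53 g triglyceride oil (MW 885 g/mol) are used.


Molar ratio = n_MeOH / n_oil = (MeOH/32) / (oil/885) = (MeOH * 885) / (32 * oil)
= (82.15 * 885) / (32 * 479.53)
= 4.7379

4.7379


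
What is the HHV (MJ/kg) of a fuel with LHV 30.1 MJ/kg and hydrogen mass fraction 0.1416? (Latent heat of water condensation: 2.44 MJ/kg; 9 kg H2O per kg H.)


HHV = LHV + H_frac * 9 * 2.44
= 30.1 + 0.1416 * 9 * 2.44
= 33.2095 MJ/kg

33.2095 MJ/kg


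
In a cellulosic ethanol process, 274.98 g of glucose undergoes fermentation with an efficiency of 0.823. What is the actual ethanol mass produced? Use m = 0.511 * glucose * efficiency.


Actual ethanol: m = 0.511 * 274.98 * 0.823
m = 115.6437 g

115.6437 g


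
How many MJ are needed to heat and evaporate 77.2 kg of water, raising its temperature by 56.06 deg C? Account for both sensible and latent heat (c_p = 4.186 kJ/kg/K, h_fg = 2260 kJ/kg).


E = m_water * (4.186 * dT + 2260) / 1000
= 77.2 * (4.186 * 56.06 + 2260) / 1000
= 192.5883 MJ

192.5883 MJ


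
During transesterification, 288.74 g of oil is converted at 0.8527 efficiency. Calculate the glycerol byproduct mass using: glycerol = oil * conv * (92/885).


glycerol = oil * conv * (92/885)
= 288.74 * 0.8527 * 92 / 885
= 25.5946 g

25.5946 g


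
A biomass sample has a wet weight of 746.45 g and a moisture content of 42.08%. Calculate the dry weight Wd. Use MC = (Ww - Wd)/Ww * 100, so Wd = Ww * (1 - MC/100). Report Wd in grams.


Wd = Ww * (1 - MC/100)
= 746.45 * (1 - 42.08/100)
= 432.3438 g

432.3438 g


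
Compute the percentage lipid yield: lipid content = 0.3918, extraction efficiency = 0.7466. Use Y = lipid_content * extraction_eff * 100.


Y = lipid_content * extraction_eff * 100
= 0.3918 * 0.7466 * 100
= 29.2518%

29.2518%


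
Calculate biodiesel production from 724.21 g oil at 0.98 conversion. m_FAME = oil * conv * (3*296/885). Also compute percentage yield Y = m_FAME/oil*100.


m_FAME = oil * conv * (3 * 296 / 885) = oil * conv * (888/885)
= 724.21 * 0.98 * 888 / 885
= 712.1317 g
Y = m_FAME / oil * 100 = conv * (888/885) * 100
= 0.98 * 888 / 885 * 100
= 98.33%

712.1317 g FAME; Y = 98.33%


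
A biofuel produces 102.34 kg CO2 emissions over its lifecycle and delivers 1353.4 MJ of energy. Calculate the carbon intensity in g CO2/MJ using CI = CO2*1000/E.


CI = CO2 * 1000 / E
= 102.34 * 1000 / 1353.4
= 75.6170 g CO2/MJ

75.6170 g CO2/MJ


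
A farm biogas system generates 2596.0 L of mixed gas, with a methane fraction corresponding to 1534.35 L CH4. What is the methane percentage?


CH4% = V_CH4 / V_total * 100
= 1534.35 / 2596.0 * 100
= 59.1044%

59.1044%


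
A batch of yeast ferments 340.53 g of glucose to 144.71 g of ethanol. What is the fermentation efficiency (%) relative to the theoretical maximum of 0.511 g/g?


Fermentation efficiency = (actual / (0.511 * glucose)) * 100
= (144.71 / (0.511 * 340.53)) * 100
= 83.1615%

83.1615%


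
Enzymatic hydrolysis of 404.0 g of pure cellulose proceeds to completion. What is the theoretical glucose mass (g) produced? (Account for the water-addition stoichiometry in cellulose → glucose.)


glucose = cellulose * 180/162
= 404.0 * 180/162
= 448.8889 g

448.8889 g


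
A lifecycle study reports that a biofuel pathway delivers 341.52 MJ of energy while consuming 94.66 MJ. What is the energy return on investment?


EROI = E_out / E_in
= 341.52 / 94.66
= 3.6079

3.6079


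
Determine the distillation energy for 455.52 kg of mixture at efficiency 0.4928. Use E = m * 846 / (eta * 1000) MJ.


E = m * 846 / (eta * 1000)
= 455.52 * 846 / (0.4928 * 1000)
= 782.0006 MJ

782.0006 MJ


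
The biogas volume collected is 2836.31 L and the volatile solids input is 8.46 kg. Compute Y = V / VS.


Y = V / VS
= 2836.31 / 8.46
= 335.2612 L/kg VS

335.2612 L/kg VS


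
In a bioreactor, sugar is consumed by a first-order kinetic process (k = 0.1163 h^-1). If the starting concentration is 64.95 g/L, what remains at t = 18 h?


S = S0 * exp(-k * t)
S = 64.95 * exp(-0.1163 * 18)
S = 8.0062 g/L

8.0062 g/L


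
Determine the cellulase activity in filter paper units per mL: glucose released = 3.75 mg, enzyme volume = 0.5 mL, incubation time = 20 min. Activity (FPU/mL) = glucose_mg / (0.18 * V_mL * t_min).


Activity = glucose_mg / (0.18 mg/umol * V_mL * t_min)
= 3.75 / (0.18 * 0.5 * 20)
= 2.0833 FPU/mL

2.0833 FPU/mL


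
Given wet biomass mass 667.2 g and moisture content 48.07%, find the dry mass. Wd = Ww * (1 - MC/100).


Wd = Ww * (1 - MC/100)
= 667.2 * (1 - 48.07/100)
= 346.4770 g

346.4770 g


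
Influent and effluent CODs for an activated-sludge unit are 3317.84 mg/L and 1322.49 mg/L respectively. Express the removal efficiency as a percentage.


eta = (COD_in - COD_out) / COD_in * 100
= (3317.84 - 1322.49) / 3317.84 * 100
= 60.1400%

60.1400%


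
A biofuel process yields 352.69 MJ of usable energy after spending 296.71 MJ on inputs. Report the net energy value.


NEV = E_out - E_in
= 352.69 - 296.71
= 55.9800 MJ

55.9800 MJ


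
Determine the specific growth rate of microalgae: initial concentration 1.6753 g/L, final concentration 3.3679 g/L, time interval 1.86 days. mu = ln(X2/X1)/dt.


mu = ln(X2/X1) / dt
= ln(3.3679/1.6753) / 1.86
= 0.3754 per day

0.3754 per day


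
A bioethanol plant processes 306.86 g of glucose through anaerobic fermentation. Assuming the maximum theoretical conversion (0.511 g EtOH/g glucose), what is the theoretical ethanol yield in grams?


Theoretical ethanol yield: m_EtOH = 0.511 * m_glucose
m_EtOH = 0.511 * 306.86 = 156.8055 g

156.8055 g


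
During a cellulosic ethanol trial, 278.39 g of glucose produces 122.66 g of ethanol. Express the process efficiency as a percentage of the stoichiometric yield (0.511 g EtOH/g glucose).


Fermentation efficiency = (actual / (0.511 * glucose)) * 100
= (122.66 / (0.511 * 278.39)) * 100
= 86.2241%

86.2241%


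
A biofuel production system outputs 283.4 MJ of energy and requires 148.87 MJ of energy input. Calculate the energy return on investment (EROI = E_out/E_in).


EROI = E_out / E_in
= 283.4 / 148.87
= 1.9037

1.9037


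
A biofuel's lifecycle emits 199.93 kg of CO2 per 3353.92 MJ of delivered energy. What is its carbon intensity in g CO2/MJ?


CI = CO2 * 1000 / E
= 199.93 * 1000 / 3353.92
= 59.6108 g CO2/MJ

59.6108 g CO2/MJ


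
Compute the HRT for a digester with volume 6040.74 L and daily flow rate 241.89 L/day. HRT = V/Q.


HRT = V / Q
= 6040.74 / 241.89
= 24.9731 days

24.9731 days


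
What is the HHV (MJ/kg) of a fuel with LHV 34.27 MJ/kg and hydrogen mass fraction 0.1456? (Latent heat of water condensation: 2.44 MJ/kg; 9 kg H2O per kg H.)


HHV = LHV + H_frac * 9 * 2.44
= 34.27 + 0.1456 * 9 * 2.44
= 37.4674 MJ/kg

37.4674 MJ/kg


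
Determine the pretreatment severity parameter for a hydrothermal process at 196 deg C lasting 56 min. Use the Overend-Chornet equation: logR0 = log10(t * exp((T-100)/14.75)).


logR0 = log10(t * exp((T - 100) / 14.75))
= log10(56 * exp((196 - 100) / 14.75))
= 4.5748

4.5748
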